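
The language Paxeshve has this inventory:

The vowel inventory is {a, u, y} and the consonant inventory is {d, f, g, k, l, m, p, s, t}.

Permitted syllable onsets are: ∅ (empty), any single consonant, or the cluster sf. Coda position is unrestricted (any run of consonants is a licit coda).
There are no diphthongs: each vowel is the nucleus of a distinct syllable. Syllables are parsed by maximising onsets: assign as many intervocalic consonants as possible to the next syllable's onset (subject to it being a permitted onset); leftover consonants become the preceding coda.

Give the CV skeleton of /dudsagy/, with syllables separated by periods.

Nuclei (vowels): u, a, y → 3 syllables.
/u…a/ gap (V1→V2): cluster /ds/ — the longest permitted-onset suffix is /s/; onset = /s/, preceding coda = /d/.
/a…y/ gap (V2→V3): just /g/ — single C goes to the following onset.
Result: dud.sa.gy.
Mapping each syllable to C/V: /dud/ → CVC, /sa/ → CV, /gy/ → CV.

CVC.CV.CV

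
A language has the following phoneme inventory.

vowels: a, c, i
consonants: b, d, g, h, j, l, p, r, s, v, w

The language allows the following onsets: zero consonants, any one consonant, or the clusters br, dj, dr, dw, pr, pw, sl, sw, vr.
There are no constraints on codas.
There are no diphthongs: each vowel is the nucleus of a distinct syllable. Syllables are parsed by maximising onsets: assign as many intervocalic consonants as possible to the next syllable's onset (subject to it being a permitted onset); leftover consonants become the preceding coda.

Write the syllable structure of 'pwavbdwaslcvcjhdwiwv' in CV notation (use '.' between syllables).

Vowels present: a, a, c, c, i; each is a nucleus, giving 5 syllables.
σ1/σ2 boundary: /vbdw/ splits as /vb/ + /dw/ (/dw/ is the longest suffix that is a licit onset).
σ2/σ3 boundary: /sl/ is a licit onset in full, so it all attaches to the next syllable.
σ3/σ4 boundary: just /v/ — single C goes to the following onset.
σ4/σ5 boundary: /jhdw/ — longest licit onset from the right is /dw/, leaving /jh/ as coda.
Syllabification: pwavb.dwa.slc.vcjh.dwiwv.
Mapping each syllable to C/V: /pwavb/ → CCVCC, /dwa/ → CCV, /slc/ → CCV, /vcjh/ → CVCC, /dwiwv/ → CCVCC.

CCVCC.CCV.CCV.CVCC.CCVCC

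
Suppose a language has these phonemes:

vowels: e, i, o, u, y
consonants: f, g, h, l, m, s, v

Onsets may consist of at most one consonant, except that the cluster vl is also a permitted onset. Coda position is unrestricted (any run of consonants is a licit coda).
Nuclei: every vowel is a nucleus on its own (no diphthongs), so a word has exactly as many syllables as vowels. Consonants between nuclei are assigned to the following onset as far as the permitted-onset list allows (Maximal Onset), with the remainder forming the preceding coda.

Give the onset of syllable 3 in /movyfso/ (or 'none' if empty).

s

Vowels present: o, y, o; each is a nucleus, giving 3 syllables.
Between /o/ (V1) and /y/ (V2): /v/ → onset of the next syllable (single consonants are always licit onsets).
Between /y/ (V2) and /o/ (V3): /fs/ — longest licit onset from the right is /s/, leaving /f/ as coda.
Syllabification: mo.vyf.so.
Syllable 3 is /so/: onset /s/, nucleus /o/, coda ∅.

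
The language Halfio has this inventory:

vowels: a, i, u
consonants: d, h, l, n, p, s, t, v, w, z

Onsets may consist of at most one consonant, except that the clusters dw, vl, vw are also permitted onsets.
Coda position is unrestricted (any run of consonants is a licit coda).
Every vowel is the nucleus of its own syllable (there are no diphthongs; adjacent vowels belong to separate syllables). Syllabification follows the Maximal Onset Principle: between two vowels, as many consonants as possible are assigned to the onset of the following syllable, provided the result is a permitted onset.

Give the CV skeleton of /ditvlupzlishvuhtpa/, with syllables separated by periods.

The vowels are i, u, i, u, a — 5 nuclei, so 5 syllables.
Between /i/ (V1) and /u/ (V2): /tvl/; trying suffixes from longest down, /vl/ is the first permitted one, so coda /t/ | onset /vl/.
Between /u/ (V2) and /i/ (V3): cluster /pzl/ — the longest permitted-onset suffix is /l/; onset = /l/, preceding coda = /pz/.
Between /i/ (V3) and /u/ (V4): cluster /shv/ — the longest permitted-onset suffix is /v/; onset = /v/, preceding coda = /sh/.
Between /u/ (V4) and /a/ (V5): /htp/ splits as /ht/ + /p/ (/p/ is the longest suffix that is a licit onset).
So the parse is dit.vlupz.lish.vuht.pa.
Mapping each syllable to C/V: /dit/ → CVC, /vlupz/ → CCVCC, /lish/ → CVCC, /vuht/ → CVCC, /pa/ → CV.

CVC.CCVCC.CVCC.CVCC.CV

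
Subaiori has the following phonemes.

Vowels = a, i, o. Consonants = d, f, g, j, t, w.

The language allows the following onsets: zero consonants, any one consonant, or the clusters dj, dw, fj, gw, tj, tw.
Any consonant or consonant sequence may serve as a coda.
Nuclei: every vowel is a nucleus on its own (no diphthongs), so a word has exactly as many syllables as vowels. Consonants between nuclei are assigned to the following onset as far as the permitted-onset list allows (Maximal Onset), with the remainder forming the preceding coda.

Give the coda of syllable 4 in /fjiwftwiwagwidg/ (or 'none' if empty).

dg

Vowels present: i, i, a, i; each is a nucleus, giving 4 syllables.
σ1/σ2 boundary: cluster /wftw/ — the longest permitted-onset suffix is /tw/; onset = /tw/, preceding coda = /wf/.
σ2/σ3 boundary: /w/ → onset of the next syllable (single consonants are always licit onsets).
σ3/σ4 boundary: /gw/ — entire cluster is a permitted onset → onset /gw/, coda ∅.
Putting it together: fjiwf.twi.wa.gwidg.
Syllable 4 is /gwidg/: onset /gw/, nucleus /i/, coda /dg/.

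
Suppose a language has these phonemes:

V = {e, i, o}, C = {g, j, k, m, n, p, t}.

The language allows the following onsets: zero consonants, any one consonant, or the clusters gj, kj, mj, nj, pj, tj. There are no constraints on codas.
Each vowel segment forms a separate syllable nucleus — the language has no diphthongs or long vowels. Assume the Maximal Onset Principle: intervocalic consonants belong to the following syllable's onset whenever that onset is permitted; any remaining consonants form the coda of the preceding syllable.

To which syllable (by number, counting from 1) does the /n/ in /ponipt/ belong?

Nuclei (vowels): o, i → 2 syllables.
σ1/σ2 boundary: /n/ → onset of the next syllable (single consonants are always licit onsets).
Syllabification: po.nipt.
The /n/ is in the onset of syllable 2 (/nipt/).

2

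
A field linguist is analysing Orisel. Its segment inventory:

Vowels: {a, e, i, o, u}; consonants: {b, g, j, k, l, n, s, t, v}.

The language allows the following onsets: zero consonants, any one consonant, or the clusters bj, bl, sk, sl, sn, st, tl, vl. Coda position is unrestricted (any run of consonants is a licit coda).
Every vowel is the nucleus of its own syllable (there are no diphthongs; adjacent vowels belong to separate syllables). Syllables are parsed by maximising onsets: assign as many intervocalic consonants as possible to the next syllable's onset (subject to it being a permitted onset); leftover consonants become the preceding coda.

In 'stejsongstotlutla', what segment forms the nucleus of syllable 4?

Vowels present: e, o, o, u, a; each is a nucleus, giving 5 syllables.
The fourth nucleus (vowel 4 from the left) is /u/.

u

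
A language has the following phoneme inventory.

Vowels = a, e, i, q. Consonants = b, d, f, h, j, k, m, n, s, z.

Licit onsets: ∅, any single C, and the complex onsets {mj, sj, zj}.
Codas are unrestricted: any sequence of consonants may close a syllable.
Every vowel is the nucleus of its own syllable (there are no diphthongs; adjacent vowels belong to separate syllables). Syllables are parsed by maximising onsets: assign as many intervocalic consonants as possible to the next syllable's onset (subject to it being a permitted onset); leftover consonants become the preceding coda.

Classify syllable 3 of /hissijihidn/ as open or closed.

open

Nuclei (vowels): i, i, i, i → 4 syllables.
/i…i/ gap (V1→V2): cluster /ss/ — the longest permitted-onset suffix is /s/; onset = /s/, preceding coda = /s/.
/i…i/ gap (V2→V3): /j/ is a single consonant, so it becomes the next onset.
/i…i/ gap (V3→V4): /h/ is a single consonant, so it becomes the next onset.
Syllabification: his.si.ji.hidn.
Syllable 3 is /ji/; it ends in its nucleus with no coda, so it is open.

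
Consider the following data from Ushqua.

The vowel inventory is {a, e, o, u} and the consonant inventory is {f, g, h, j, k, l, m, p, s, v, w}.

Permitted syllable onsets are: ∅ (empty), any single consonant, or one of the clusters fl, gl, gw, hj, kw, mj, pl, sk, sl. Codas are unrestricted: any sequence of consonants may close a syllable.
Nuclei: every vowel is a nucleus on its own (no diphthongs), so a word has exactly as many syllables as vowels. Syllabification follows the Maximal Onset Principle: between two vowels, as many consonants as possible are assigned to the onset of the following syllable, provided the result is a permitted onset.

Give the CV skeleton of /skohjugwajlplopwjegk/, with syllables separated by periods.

Nuclei (vowels): o, u, a, o, e → 5 syllables.
σ1/σ2 boundary: /hj/ — entire cluster is a permitted onset → onset /hj/, coda ∅.
σ2/σ3 boundary: cluster /gw/ — /gw/ is itself a permitted onset, so the whole cluster goes right; preceding coda = ∅.
σ3/σ4 boundary: cluster /jlpl/ — the longest permitted-onset suffix is /pl/; onset = /pl/, preceding coda = /jl/.
σ4/σ5 boundary: /pwj/ splits as /pw/ + /j/ (/j/ is the longest suffix that is a licit onset).
Putting it together: sko.hju.gwajl.plopw.jegk.
Mapping each syllable to C/V: /sko/ → CCV, /hju/ → CCV, /gwajl/ → CCVCC, /plopw/ → CCVCC, /jegk/ → CVCC.

CCV.CCV.CCVCC.CCVCC.CVCC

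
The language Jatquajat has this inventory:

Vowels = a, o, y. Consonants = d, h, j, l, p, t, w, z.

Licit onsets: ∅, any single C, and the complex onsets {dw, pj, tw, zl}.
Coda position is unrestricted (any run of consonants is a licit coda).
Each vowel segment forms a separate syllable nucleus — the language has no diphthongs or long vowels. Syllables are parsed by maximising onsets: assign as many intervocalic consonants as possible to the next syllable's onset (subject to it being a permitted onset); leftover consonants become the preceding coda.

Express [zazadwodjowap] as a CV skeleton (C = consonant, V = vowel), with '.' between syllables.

The vowels are a, a, o, o, a — 5 nuclei, so 5 syllables.
Between /a/ (V1) and /a/ (V2): /z/ is a single consonant, so it becomes the next onset.
Between /a/ (V2) and /o/ (V3): cluster /dw/ — /dw/ is itself a permitted onset, so the whole cluster goes right; preceding coda = ∅.
Between /o/ (V3) and /o/ (V4): /dj/; trying suffixes from longest down, /j/ is the first permitted one, so coda /d/ | onset /j/.
Between /o/ (V4) and /a/ (V5): /w/ is a single consonant, so it becomes the next onset.
Result: za.za.dwod.jo.wap.
Mapping each syllable to C/V: /za/ → CV, /za/ → CV, /dwod/ → CCVC, /jo/ → CV, /wap/ → CVC.

CV.CV.CCVC.CV.CVC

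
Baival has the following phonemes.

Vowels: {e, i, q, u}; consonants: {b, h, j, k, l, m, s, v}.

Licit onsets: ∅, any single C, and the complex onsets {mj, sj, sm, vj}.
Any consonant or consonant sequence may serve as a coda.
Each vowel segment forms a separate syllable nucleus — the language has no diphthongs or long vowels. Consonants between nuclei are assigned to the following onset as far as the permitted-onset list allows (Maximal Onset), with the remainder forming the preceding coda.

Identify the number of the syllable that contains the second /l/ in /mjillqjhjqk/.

Nuclei (vowels): i, q, q → 3 syllables.
Between /i/ (V1) and /q/ (V2): /ll/ splits as /l/ + /l/ (/l/ is the longest suffix that is a licit onset).
Between /q/ (V2) and /q/ (V3): /jhj/ — longest licit onset from the right is /j/, leaving /jh/ as coda.
Result: mjil.lqjh.jqk.
The second /l/ is in the onset of syllable 2 (/lqjh/).

2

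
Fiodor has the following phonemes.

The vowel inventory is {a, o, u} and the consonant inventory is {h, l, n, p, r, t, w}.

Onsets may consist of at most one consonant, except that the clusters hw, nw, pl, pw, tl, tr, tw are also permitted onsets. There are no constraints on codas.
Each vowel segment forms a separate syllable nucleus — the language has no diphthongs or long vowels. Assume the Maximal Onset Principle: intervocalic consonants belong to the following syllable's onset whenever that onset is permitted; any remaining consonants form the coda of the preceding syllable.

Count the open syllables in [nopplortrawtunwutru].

3

Vowels present: o, o, a, u, u, u; each is a nucleus, giving 6 syllables.
Between /o/ (V1) and /o/ (V2): /ppl/ splits as /p/ + /pl/ (/pl/ is the longest suffix that is a licit onset).
Between /o/ (V2) and /a/ (V3): /rtr/ splits as /r/ + /tr/ (/tr/ is the longest suffix that is a licit onset).
Between /a/ (V3) and /u/ (V4): cluster /wt/ — the longest permitted-onset suffix is /t/; onset = /t/, preceding coda = /w/.
Between /u/ (V4) and /u/ (V5): cluster /nw/ — /nw/ is itself a permitted onset, so the whole cluster goes right; preceding coda = ∅.
Between /u/ (V5) and /u/ (V6): /tr/ is a licit onset in full, so it all attaches to the next syllable.
Syllabification: nop.plor.traw.tu.nwu.tru.
Classifying each syllable: /nop/ (closed), /plor/ (closed), /traw/ (closed), /tu/ (open), /nwu/ (open), /tru/ (open).
Open syllables: 3.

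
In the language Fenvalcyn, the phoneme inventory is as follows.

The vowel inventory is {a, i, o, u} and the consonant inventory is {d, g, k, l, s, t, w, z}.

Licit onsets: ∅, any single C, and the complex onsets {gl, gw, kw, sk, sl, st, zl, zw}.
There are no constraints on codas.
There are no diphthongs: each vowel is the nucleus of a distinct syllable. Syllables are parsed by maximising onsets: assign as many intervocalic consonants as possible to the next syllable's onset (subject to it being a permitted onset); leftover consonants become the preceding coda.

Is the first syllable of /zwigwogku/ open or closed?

open

Nuclei (vowels): i, o, u → 3 syllables.
σ1/σ2 boundary: /gw/ is a licit onset in full, so it all attaches to the next syllable.
σ2/σ3 boundary: /gk/ splits as /g/ + /k/ (/k/ is the longest suffix that is a licit onset).
So the parse is zwi.gwog.ku.
Syllable 1 is /zwi/; it ends in its nucleus with no coda, so it is open.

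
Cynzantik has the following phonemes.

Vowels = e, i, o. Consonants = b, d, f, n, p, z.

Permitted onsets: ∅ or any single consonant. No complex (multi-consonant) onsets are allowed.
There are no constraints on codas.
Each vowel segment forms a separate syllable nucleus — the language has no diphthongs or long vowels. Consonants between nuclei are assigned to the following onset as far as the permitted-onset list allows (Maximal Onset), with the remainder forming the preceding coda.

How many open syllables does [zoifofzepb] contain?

Vowels present: o, i, o, e; each is a nucleus, giving 4 syllables.
Between /o/ (V1) and /i/ (V2): nothing intervenes; syllable break is V.V.
Between /i/ (V2) and /o/ (V3): /f/ is a single consonant, so it becomes the next onset.
Between /o/ (V3) and /e/ (V4): /fz/; trying suffixes from longest down, /z/ is the first permitted one, so coda /f/ | onset /z/.
So the parse is zo.i.fof.zepb.
Classifying each syllable: /zo/ (open), /i/ (open), /fof/ (closed), /zepb/ (closed).
Open syllables: 2.

2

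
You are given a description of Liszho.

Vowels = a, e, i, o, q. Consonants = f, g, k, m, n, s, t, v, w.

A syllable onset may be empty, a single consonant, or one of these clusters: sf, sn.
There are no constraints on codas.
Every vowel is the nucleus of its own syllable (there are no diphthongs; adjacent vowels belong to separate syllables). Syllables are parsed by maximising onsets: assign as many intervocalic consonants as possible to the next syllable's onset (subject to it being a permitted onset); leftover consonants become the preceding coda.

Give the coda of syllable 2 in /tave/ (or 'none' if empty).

The vowels are a, e — 2 nuclei, so 2 syllables.
V1 /a/ – V2 /e/: just /v/ — single C goes to the following onset.
Putting it together: ta.ve.
Syllable 2 is /ve/: onset /v/, nucleus /e/, coda ∅.

none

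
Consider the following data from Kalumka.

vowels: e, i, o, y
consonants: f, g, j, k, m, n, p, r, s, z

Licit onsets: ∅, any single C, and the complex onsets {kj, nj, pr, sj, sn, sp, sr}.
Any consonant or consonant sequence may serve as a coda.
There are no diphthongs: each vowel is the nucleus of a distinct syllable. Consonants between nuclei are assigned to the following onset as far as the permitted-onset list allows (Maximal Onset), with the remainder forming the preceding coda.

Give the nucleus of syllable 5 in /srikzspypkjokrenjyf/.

y

Vowels present: i, y, o, e, y; each is a nucleus, giving 5 syllables.
The fifth nucleus (vowel 5 from the left) is /y/.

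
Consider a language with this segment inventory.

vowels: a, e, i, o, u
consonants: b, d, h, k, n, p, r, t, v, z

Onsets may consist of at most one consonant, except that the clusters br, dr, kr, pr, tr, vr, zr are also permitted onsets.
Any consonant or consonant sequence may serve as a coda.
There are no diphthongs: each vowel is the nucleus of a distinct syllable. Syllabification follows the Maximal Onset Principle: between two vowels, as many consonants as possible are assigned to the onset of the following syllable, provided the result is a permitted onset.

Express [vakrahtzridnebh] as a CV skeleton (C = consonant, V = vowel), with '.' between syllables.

The vowels are a, a, i, e — 4 nuclei, so 4 syllables.
Between /a/ (V1) and /a/ (V2): /kr/ — entire cluster is a permitted onset → onset /kr/, coda ∅.
Between /a/ (V2) and /i/ (V3): /htzr/; trying suffixes from longest down, /zr/ is the first permitted one, so coda /ht/ | onset /zr/.
Between /i/ (V3) and /e/ (V4): /dn/; trying suffixes from longest down, /n/ is the first permitted one, so coda /d/ | onset /n/.
Putting it together: va.kraht.zrid.nebh.
Mapping each syllable to C/V: /va/ → CV, /kraht/ → CCVCC, /zrid/ → CCVC, /nebh/ → CVCC.

CV.CCVCC.CCVC.CVCC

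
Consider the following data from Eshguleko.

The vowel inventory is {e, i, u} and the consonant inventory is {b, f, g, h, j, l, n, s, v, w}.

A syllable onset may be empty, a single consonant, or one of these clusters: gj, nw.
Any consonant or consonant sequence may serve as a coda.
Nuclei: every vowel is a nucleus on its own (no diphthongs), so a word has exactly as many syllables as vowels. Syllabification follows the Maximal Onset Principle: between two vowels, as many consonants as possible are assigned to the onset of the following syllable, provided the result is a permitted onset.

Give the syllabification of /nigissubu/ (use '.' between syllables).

Vowels present: i, i, u, u; each is a nucleus, giving 4 syllables.
σ1/σ2 boundary: just /g/ — single C goes to the following onset.
σ2/σ3 boundary: /ss/; trying suffixes from longest down, /s/ is the first permitted one, so coda /s/ | onset /s/.
σ3/σ4 boundary: /b/ is a single consonant, so it becomes the next onset.

ni.gis.su.bu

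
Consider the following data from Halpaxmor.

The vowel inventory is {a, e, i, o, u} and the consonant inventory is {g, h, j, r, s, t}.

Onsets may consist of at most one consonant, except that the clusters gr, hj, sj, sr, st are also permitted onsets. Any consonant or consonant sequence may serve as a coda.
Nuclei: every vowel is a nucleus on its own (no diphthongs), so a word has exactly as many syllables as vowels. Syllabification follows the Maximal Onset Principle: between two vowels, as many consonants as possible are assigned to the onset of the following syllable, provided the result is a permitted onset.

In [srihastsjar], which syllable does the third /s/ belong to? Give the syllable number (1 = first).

3

Nuclei (vowels): i, a, a → 3 syllables.
V1 /i/ – V2 /a/: /h/ is a single consonant, so it becomes the next onset.
V2 /a/ – V3 /a/: /stsj/ splits as /st/ + /sj/ (/sj/ is the longest suffix that is a licit onset).
Putting it together: sri.hast.sjar.
The third /s/ is in the onset of syllable 3 (/sjar/).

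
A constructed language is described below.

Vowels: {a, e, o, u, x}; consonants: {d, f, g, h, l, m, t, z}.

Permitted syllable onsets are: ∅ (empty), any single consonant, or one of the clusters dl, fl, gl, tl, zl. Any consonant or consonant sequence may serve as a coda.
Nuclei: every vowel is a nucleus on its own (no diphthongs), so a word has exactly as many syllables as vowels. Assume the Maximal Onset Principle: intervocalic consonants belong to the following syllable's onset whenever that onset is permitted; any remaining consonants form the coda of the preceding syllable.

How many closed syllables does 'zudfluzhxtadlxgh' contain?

The vowels are u, u, x, a, x — 5 nuclei, so 5 syllables.
Between /u/ (V1) and /u/ (V2): /dfl/ splits as /d/ + /fl/ (/fl/ is the longest suffix that is a licit onset).
Between /u/ (V2) and /x/ (V3): /zh/; trying suffixes from longest down, /h/ is the first permitted one, so coda /z/ | onset /h/.
Between /x/ (V3) and /a/ (V4): just /t/ — single C goes to the following onset.
Between /a/ (V4) and /x/ (V5): cluster /dl/ — /dl/ is itself a permitted onset, so the whole cluster goes right; preceding coda = ∅.
Syllabification: zud.fluz.hx.ta.dlxgh.
Classifying each syllable: /zud/ (closed), /fluz/ (closed), /hx/ (open), /ta/ (open), /dlxgh/ (closed).
Closed syllables: 3.

3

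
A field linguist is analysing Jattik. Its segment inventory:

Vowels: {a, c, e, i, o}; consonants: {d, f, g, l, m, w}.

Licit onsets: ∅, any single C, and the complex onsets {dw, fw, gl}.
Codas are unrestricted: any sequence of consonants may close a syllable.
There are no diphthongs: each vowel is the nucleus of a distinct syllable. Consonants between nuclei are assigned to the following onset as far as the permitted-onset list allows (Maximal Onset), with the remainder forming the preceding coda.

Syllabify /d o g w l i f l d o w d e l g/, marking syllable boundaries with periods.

The vowels are o, i, o, e — 4 nuclei, so 4 syllables.
/o…i/ gap (V1→V2): cluster /gwl/ — the longest permitted-onset suffix is /l/; onset = /l/, preceding coda = /gw/.
/i…o/ gap (V2→V3): /fld/ splits as /fl/ + /d/ (/d/ is the longest suffix that is a licit onset).
/o…e/ gap (V3→V4): /wd/ — longest licit onset from the right is /d/, leaving /w/ as coda.

dogw.lifl.dow.delg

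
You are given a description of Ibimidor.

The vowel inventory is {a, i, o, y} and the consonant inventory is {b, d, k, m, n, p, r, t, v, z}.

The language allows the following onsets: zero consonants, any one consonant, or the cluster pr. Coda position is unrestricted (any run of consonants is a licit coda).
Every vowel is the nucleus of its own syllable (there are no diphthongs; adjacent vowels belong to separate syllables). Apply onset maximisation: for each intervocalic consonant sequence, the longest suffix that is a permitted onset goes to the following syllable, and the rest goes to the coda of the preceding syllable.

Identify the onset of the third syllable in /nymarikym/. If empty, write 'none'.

r

The vowels are y, a, i, y — 4 nuclei, so 4 syllables.
σ1/σ2 boundary: /m/ → onset of the next syllable (single consonants are always licit onsets).
σ2/σ3 boundary: /r/ → onset of the next syllable (single consonants are always licit onsets).
σ3/σ4 boundary: just /k/ — single C goes to the following onset.
Putting it together: ny.ma.ri.kym.
Syllable 3 is /ri/: onset /r/, nucleus /i/, coda ∅.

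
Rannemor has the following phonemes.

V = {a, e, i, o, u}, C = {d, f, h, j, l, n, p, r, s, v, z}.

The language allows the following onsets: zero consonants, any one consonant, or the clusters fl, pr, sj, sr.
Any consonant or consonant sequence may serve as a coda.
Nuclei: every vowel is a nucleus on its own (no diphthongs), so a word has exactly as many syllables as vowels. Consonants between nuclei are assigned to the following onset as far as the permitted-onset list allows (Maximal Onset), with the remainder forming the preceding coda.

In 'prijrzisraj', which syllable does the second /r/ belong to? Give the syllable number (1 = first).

The vowels are i, i, a — 3 nuclei, so 3 syllables.
Between /i/ (V1) and /i/ (V2): /jrz/ splits as /jr/ + /z/ (/z/ is the longest suffix that is a licit onset).
Between /i/ (V2) and /a/ (V3): /sr/ — entire cluster is a permitted onset → onset /sr/, coda ∅.
So the parse is prijr.zi.sraj.
The second /r/ is in the coda of syllable 1 (/prijr/).

1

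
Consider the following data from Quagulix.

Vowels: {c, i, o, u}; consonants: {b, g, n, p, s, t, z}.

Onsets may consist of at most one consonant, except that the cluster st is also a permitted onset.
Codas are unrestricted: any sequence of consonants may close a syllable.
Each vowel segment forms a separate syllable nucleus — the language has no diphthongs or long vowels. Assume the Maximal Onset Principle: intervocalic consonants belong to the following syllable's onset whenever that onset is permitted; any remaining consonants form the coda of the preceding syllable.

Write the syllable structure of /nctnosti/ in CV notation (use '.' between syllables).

CVC.CV.CCV

The vowels are c, o, i — 3 nuclei, so 3 syllables.
/c…o/ gap (V1→V2): /tn/ — longest licit onset from the right is /n/, leaving /t/ as coda.
/o…i/ gap (V2→V3): cluster /st/ — /st/ is itself a permitted onset, so the whole cluster goes right; preceding coda = ∅.
Result: nct.no.sti.
Mapping each syllable to C/V: /nct/ → CVC, /no/ → CV, /sti/ → CCV.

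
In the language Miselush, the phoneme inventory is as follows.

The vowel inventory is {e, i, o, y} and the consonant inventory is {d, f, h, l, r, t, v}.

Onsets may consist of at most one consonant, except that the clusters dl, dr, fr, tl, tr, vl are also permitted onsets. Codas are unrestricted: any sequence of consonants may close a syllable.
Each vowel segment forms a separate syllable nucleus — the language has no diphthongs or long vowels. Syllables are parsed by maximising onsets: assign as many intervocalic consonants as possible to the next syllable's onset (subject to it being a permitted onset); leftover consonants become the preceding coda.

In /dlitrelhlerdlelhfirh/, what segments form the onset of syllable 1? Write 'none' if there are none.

dl

Vowels present: i, e, e, e, i; each is a nucleus, giving 5 syllables.
Between /i/ (V1) and /e/ (V2): /tr/ — entire cluster is a permitted onset → onset /tr/, coda ∅.
Between /e/ (V2) and /e/ (V3): /lhl/; trying suffixes from longest down, /l/ is the first permitted one, so coda /lh/ | onset /l/.
Between /e/ (V3) and /e/ (V4): cluster /rdl/ — the longest permitted-onset suffix is /dl/; onset = /dl/, preceding coda = /r/.
Between /e/ (V4) and /i/ (V5): /lhf/; trying suffixes from longest down, /f/ is the first permitted one, so coda /lh/ | onset /f/.
So the parse is dli.trelh.ler.dlelh.firh.
Syllable 1 is /dli/: onset /dl/, nucleus /i/, coda ∅.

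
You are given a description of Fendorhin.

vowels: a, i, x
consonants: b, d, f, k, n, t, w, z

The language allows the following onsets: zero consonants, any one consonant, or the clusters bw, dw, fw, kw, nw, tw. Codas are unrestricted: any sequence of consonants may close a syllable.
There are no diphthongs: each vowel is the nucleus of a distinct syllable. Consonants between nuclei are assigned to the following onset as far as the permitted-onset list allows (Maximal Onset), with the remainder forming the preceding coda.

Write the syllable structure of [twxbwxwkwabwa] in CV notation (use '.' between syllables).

The vowels are x, x, a, a — 4 nuclei, so 4 syllables.
Between /x/ (V1) and /x/ (V2): /bw/ — entire cluster is a permitted onset → onset /bw/, coda ∅.
Between /x/ (V2) and /a/ (V3): cluster /wkw/ — the longest permitted-onset suffix is /kw/; onset = /kw/, preceding coda = /w/.
Between /a/ (V3) and /a/ (V4): /bw/ is a licit onset in full, so it all attaches to the next syllable.
Putting it together: twx.bwxw.kwa.bwa.
Mapping each syllable to C/V: /twx/ → CCV, /bwxw/ → CCVC, /kwa/ → CCV, /bwa/ → CCV.

CCV.CCVC.CCV.CCV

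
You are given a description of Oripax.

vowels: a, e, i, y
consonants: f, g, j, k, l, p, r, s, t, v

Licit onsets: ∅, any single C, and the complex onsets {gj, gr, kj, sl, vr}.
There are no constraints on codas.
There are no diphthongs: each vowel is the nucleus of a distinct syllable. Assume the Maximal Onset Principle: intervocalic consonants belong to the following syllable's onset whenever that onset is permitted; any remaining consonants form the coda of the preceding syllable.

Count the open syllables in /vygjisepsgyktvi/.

Vowels present: y, i, e, y, i; each is a nucleus, giving 5 syllables.
Between /y/ (V1) and /i/ (V2): cluster /gj/ — /gj/ is itself a permitted onset, so the whole cluster goes right; preceding coda = ∅.
Between /i/ (V2) and /e/ (V3): just /s/ — single C goes to the following onset.
Between /e/ (V3) and /y/ (V4): cluster /psg/ — the longest permitted-onset suffix is /g/; onset = /g/, preceding coda = /ps/.
Between /y/ (V4) and /i/ (V5): cluster /ktv/ — the longest permitted-onset suffix is /v/; onset = /v/, preceding coda = /kt/.
So the parse is vy.gji.seps.gykt.vi.
Classifying each syllable: /vy/ (open), /gji/ (open), /seps/ (closed), /gykt/ (closed), /vi/ (open).
Open syllables: 3.

3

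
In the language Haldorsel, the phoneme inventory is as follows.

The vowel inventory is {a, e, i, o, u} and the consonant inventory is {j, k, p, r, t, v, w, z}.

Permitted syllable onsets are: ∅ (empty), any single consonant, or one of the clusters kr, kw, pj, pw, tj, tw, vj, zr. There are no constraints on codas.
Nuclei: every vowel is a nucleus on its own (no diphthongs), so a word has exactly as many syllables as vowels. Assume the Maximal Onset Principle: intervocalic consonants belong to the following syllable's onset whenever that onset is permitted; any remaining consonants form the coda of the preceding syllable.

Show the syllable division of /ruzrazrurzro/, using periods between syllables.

Vowels present: u, a, u, o; each is a nucleus, giving 4 syllables.
/u…a/ gap (V1→V2): cluster /zr/ — /zr/ is itself a permitted onset, so the whole cluster goes right; preceding coda = ∅.
/a…u/ gap (V2→V3): /zr/ is a licit onset in full, so it all attaches to the next syllable.
/u…o/ gap (V3→V4): /rzr/ — longest licit onset from the right is /zr/, leaving /r/ as coda.

ru.zra.zrur.zro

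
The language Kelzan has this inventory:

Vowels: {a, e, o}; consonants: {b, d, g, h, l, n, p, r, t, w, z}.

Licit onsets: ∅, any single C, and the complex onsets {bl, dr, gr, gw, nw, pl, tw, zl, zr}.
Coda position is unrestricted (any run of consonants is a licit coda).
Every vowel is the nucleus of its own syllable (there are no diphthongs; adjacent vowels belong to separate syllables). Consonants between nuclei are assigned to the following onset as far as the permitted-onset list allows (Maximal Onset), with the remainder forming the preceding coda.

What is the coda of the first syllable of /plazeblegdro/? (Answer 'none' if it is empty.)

The vowels are a, e, e, o — 4 nuclei, so 4 syllables.
σ1/σ2 boundary: /z/ → onset of the next syllable (single consonants are always licit onsets).
σ2/σ3 boundary: cluster /bl/ — /bl/ is itself a permitted onset, so the whole cluster goes right; preceding coda = ∅.
σ3/σ4 boundary: /gdr/ — longest licit onset from the right is /dr/, leaving /g/ as coda.
Result: pla.ze.bleg.dro.
Syllable 1 is /pla/: onset /pl/, nucleus /a/, coda ∅.

none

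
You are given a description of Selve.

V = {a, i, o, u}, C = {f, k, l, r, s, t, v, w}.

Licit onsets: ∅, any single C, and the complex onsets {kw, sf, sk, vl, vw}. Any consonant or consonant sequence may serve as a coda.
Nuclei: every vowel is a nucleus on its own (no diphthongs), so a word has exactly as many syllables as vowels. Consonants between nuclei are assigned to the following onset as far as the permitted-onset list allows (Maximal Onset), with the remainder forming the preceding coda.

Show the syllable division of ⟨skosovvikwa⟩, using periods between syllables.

sko.sov.vi.kwa

Vowels present: o, o, i, a; each is a nucleus, giving 4 syllables.
/o…o/ gap (V1→V2): /s/ → onset of the next syllable (single consonants are always licit onsets).
/o…i/ gap (V2→V3): /vv/ — longest licit onset from the right is /v/, leaving /v/ as coda.
/i…a/ gap (V3→V4): cluster /kw/ — /kw/ is itself a permitted onset, so the whole cluster goes right; preceding coda = ∅.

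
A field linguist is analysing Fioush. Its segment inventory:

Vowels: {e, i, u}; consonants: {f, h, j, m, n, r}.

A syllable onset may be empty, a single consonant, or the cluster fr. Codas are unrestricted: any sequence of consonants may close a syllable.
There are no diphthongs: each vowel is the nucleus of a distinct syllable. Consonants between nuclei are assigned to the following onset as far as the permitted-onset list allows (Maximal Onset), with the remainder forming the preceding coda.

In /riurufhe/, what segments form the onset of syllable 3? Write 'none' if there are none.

Nuclei (vowels): i, u, u, e → 4 syllables.
/i…u/ gap (V1→V2): no consonants, so the boundary falls immediately after /i/.
/u…u/ gap (V2→V3): /r/ is a single consonant, so it becomes the next onset.
/u…e/ gap (V3→V4): cluster /fh/ — the longest permitted-onset suffix is /h/; onset = /h/, preceding coda = /f/.
Putting it together: ri.u.ruf.he.
Syllable 3 is /ruf/: onset /r/, nucleus /u/, coda /f/.

r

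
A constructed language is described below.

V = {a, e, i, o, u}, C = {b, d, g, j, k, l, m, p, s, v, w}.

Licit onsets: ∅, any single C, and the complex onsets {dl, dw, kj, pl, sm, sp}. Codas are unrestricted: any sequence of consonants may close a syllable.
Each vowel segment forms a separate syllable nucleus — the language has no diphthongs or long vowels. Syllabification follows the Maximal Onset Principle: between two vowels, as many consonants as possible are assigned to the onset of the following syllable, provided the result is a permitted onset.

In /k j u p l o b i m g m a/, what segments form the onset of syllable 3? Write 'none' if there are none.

b

The vowels are u, o, i, a — 4 nuclei, so 4 syllables.
/u…o/ gap (V1→V2): /pl/ is a licit onset in full, so it all attaches to the next syllable.
/o…i/ gap (V2→V3): just /b/ — single C goes to the following onset.
/i…a/ gap (V3→V4): /mgm/; trying suffixes from longest down, /m/ is the first permitted one, so coda /mg/ | onset /m/.
So the parse is kju.plo.bimg.ma.
Syllable 3 is /bimg/: onset /b/, nucleus /i/, coda /mg/.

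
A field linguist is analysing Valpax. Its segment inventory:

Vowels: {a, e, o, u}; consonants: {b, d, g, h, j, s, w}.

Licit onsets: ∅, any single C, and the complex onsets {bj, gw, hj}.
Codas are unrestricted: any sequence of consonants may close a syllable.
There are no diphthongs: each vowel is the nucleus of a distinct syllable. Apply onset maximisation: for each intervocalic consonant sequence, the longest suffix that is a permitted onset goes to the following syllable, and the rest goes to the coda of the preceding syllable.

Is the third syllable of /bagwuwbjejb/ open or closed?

closed

The vowels are a, u, e — 3 nuclei, so 3 syllables.
V1 /a/ – V2 /u/: /gw/ is a licit onset in full, so it all attaches to the next syllable.
V2 /u/ – V3 /e/: /wbj/ — longest licit onset from the right is /bj/, leaving /w/ as coda.
So the parse is ba.gwuw.bjejb.
Syllable 3 is /bjejb/ with coda /jb/, so it is closed.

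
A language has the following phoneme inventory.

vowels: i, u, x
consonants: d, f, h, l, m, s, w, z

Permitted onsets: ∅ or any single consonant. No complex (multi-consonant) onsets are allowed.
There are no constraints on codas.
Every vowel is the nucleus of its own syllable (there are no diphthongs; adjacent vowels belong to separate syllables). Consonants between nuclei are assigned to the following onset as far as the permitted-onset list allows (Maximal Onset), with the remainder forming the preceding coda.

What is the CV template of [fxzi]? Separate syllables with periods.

CV.CV

Nuclei (vowels): x, i → 2 syllables.
/x…i/ gap (V1→V2): /z/ is a single consonant, so it becomes the next onset.
So the parse is fx.zi.
Mapping each syllable to C/V: /fx/ → CV, /zi/ → CV.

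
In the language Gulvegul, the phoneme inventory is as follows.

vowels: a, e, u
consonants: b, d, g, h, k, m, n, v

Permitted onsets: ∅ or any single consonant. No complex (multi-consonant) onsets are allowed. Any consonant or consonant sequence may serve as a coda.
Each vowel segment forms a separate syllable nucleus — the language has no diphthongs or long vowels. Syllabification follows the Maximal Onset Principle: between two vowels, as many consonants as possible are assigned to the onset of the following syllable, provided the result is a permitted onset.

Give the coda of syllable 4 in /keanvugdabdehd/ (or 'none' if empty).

The vowels are e, a, u, a, e — 5 nuclei, so 5 syllables.
Between /e/ (V1) and /a/ (V2): nothing intervenes; syllable break is V.V.
Between /a/ (V2) and /u/ (V3): /nv/ — longest licit onset from the right is /v/, leaving /n/ as coda.
Between /u/ (V3) and /a/ (V4): /gd/ — longest licit onset from the right is /d/, leaving /g/ as coda.
Between /a/ (V4) and /e/ (V5): cluster /bd/ — the longest permitted-onset suffix is /d/; onset = /d/, preceding coda = /b/.
Putting it together: ke.an.vug.dab.dehd.
Syllable 4 is /dab/: onset /d/, nucleus /a/, coda /b/.

b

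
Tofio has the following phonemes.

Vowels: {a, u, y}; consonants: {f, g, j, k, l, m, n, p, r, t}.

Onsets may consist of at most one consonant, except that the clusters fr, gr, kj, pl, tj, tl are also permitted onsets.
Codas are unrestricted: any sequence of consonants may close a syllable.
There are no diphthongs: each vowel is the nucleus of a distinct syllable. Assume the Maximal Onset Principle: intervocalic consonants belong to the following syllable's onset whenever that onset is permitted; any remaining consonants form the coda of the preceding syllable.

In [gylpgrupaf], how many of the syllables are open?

Nuclei (vowels): y, u, a → 3 syllables.
V1 /y/ – V2 /u/: /lpgr/; trying suffixes from longest down, /gr/ is the first permitted one, so coda /lp/ | onset /gr/.
V2 /u/ – V3 /a/: /p/ → onset of the next syllable (single consonants are always licit onsets).
So the parse is gylp.gru.paf.
Classifying each syllable: /gylp/ (closed), /gru/ (open), /paf/ (closed).
Open syllables: 1.

1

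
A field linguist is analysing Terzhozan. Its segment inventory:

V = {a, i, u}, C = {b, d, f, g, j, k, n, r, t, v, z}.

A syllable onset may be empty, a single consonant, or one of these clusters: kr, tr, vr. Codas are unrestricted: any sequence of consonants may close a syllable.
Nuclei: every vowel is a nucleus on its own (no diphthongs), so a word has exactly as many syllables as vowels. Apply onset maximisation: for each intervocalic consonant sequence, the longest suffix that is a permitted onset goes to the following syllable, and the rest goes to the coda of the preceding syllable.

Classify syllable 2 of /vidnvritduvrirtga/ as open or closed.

closed

The vowels are i, i, u, i, a — 5 nuclei, so 5 syllables.
Between /i/ (V1) and /i/ (V2): /dnvr/ — longest licit onset from the right is /vr/, leaving /dn/ as coda.
Between /i/ (V2) and /u/ (V3): /td/ splits as /t/ + /d/ (/d/ is the longest suffix that is a licit onset).
Between /u/ (V3) and /i/ (V4): /vr/ is a licit onset in full, so it all attaches to the next syllable.
Between /i/ (V4) and /a/ (V5): cluster /rtg/ — the longest permitted-onset suffix is /g/; onset = /g/, preceding coda = /rt/.
Result: vidn.vrit.du.vrirt.ga.
Syllable 2 is /vrit/ with coda /t/, so it is closed.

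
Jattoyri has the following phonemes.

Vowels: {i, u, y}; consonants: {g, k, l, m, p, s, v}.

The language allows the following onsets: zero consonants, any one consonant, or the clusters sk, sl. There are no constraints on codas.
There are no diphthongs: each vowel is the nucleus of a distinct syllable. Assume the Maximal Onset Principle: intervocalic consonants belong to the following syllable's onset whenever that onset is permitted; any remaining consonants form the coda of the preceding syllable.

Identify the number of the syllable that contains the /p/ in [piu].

The vowels are i, u — 2 nuclei, so 2 syllables.
V1 /i/ – V2 /u/: nothing intervenes; syllable break is V.V.
Syllabification: pi.u.
The /p/ is in the onset of syllable 1 (/pi/).

1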